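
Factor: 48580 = 2^2*5^1*7^1*347^1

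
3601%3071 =530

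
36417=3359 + 33058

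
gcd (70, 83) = 1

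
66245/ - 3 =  - 66245/3 = -22081.67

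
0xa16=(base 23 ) 4K6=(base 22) 578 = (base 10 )2582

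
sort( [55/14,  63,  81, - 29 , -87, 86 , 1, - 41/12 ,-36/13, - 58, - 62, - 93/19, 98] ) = [ -87, - 62,-58 , - 29, - 93/19,-41/12,  -  36/13, 1, 55/14, 63, 81, 86, 98]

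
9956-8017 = 1939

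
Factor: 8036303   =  11^1*730573^1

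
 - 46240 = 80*( - 578 )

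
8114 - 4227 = 3887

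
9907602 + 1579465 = 11487067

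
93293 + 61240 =154533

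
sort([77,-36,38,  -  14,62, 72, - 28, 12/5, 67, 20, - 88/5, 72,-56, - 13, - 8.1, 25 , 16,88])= [ - 56,-36, - 28,  -  88/5,-14,-13, -8.1,12/5,16,  20,25, 38,62, 67, 72,72,  77, 88 ]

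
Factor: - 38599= - 11^3*29^1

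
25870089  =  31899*811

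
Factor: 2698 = 2^1 * 19^1*71^1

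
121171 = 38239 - -82932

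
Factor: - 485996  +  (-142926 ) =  - 628922 = -2^1*7^1*167^1*269^1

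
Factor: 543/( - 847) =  - 3^1*7^( - 1)*11^(-2 )*181^1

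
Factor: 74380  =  2^2 * 5^1 * 3719^1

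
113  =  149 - 36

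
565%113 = 0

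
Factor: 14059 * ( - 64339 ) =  - 904542001 = - 11^1*17^1 * 827^1 * 5849^1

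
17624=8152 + 9472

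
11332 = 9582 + 1750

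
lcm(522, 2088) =2088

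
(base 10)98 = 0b1100010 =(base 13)77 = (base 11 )8A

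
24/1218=4/203  =  0.02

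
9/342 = 1/38 = 0.03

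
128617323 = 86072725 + 42544598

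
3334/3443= 3334/3443  =  0.97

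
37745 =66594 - 28849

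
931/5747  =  133/821 =0.16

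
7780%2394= 598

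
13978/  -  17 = -823 + 13/17 = -822.24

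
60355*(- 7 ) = - 422485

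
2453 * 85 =208505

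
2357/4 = 589+1/4 = 589.25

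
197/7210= 197/7210  =  0.03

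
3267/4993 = 3267/4993=0.65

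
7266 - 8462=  - 1196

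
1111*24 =26664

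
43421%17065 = 9291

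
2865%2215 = 650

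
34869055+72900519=107769574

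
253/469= 253/469 = 0.54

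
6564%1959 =687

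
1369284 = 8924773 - 7555489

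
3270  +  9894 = 13164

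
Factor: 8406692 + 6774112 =15180804 = 2^2*3^3*29^1*37^1*131^1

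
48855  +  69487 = 118342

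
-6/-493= 6/493 = 0.01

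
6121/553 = 6121/553 = 11.07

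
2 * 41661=83322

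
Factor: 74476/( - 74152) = -18619/18538 = - 2^(-1)* 13^( - 1)*23^ ( - 1)*31^( - 1) * 43^1*433^1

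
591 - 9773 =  - 9182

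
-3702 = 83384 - 87086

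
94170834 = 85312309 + 8858525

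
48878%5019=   3707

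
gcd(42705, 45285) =15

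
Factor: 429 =3^1 * 11^1*13^1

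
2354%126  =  86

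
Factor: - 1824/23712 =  - 1/13 = - 13^(-1) 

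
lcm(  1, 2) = 2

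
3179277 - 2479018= 700259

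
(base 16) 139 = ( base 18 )h7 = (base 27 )BG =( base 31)a3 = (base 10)313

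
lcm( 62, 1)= 62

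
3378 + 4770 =8148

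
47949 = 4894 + 43055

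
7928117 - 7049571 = 878546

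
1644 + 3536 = 5180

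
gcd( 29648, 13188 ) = 4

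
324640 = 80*4058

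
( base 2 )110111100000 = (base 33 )38L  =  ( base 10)3552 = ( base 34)32g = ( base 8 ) 6740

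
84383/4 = 84383/4=21095.75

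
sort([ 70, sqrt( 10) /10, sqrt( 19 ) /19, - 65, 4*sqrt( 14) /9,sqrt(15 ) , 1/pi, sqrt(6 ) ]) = [ - 65, sqrt( 19 )/19 , sqrt(10 )/10,  1/pi, 4*sqrt( 14 ) /9, sqrt(6 ), sqrt (15 ),70 ] 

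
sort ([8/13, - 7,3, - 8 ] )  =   [ -8, - 7,8/13, 3 ]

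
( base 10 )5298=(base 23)A08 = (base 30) 5qi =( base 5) 132143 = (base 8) 12262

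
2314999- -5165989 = 7480988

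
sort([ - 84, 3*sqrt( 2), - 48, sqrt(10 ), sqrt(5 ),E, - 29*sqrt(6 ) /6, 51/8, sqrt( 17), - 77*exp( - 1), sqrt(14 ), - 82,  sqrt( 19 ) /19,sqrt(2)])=[- 84, - 82,  -  48, - 77*exp(-1 ), - 29*sqrt(6)/6, sqrt( 19)/19, sqrt(2 ),sqrt(5),E , sqrt( 10), sqrt(14 ), sqrt(17), 3 * sqrt( 2), 51/8 ]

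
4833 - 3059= 1774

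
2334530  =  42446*55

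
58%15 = 13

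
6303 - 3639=2664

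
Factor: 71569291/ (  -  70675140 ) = -2^( -2)*3^(  -  1 )*5^(-1 )*109^1*656599^1*1177919^( - 1) 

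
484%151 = 31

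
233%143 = 90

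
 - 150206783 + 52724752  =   - 97482031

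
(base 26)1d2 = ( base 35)T1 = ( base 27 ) 1AH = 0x3f8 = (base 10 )1016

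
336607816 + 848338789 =1184946605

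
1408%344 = 32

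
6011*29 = 174319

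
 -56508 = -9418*6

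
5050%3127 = 1923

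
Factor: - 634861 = -634861^1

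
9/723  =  3/241 = 0.01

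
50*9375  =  468750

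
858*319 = 273702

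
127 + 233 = 360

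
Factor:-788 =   -  2^2*197^1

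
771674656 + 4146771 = 775821427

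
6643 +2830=9473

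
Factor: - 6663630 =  - 2^1*3^1*5^1*151^1*1471^1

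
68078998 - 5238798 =62840200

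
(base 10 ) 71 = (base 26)2j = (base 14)51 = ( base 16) 47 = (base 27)2H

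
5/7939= 5/7939   =  0.00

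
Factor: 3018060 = 2^2*3^8*5^1 *23^1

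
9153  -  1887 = 7266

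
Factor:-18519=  - 3^1*6173^1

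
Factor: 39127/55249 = 11^1*3557^1*55249^( - 1 ) 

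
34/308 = 17/154 = 0.11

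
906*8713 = 7893978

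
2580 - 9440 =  - 6860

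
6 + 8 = 14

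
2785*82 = 228370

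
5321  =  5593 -272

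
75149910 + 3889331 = 79039241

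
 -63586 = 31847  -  95433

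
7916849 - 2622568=5294281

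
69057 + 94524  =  163581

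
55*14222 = 782210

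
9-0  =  9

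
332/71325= 332/71325 = 0.00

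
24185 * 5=120925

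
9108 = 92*99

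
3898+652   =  4550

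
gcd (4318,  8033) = 1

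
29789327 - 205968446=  - 176179119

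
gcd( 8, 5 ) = 1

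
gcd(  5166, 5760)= 18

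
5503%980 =603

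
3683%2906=777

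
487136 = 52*9368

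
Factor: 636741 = 3^4*7^1*1123^1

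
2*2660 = 5320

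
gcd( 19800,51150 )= 1650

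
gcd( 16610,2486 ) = 22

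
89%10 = 9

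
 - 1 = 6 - 7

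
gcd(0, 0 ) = 0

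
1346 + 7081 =8427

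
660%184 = 108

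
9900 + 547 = 10447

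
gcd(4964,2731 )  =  1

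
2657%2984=2657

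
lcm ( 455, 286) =10010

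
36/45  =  4/5 = 0.80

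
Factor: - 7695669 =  - 3^1*157^1*16339^1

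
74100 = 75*988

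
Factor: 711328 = 2^5*22229^1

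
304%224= 80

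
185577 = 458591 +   -  273014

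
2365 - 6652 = - 4287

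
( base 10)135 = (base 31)4b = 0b10000111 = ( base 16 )87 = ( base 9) 160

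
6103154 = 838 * 7283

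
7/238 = 1/34=0.03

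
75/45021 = 25/15007 = 0.00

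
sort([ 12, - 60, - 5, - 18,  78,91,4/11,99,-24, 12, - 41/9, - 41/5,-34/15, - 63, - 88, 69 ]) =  [-88,  -  63, - 60, - 24,-18, - 41/5,- 5,-41/9,-34/15,  4/11,12,12 , 69,78,91,99]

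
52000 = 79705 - 27705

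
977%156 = 41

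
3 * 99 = 297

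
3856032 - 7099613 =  - 3243581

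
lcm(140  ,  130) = 1820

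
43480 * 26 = 1130480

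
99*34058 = 3371742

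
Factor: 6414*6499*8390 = 2^2 * 3^1*5^1*67^1 * 97^1*839^1* 1069^1  =  349733676540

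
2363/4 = 590  +  3/4 = 590.75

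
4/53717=4/53717=0.00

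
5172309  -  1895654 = 3276655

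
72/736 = 9/92 = 0.10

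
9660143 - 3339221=6320922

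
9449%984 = 593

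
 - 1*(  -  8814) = 8814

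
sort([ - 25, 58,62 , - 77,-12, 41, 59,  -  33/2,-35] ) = [ - 77, - 35, -25, - 33/2, - 12, 41,58, 59,62]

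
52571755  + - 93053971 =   -  40482216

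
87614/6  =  43807/3= 14602.33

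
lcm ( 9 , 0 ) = 0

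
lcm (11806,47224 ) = 47224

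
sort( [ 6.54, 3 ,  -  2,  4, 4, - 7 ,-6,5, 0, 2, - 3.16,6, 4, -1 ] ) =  [ - 7,-6, - 3.16, - 2,-1, 0, 2 , 3,4 , 4,4, 5, 6,6.54]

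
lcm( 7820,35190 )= 70380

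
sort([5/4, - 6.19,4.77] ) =[ - 6.19, 5/4,4.77]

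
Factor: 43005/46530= 61/66 = 2^ ( - 1 )*3^(- 1 ) * 11^( - 1 )*61^1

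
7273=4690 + 2583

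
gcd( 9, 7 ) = 1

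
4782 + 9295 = 14077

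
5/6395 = 1/1279 = 0.00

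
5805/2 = 2902 + 1/2  =  2902.50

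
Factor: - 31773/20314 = -4539/2902 = -2^(-1) * 3^1*17^1*89^1*1451^ ( - 1 ) 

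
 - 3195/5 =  - 639 = -639.00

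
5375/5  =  1075 = 1075.00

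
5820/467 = 5820/467 = 12.46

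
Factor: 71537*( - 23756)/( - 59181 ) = 2^2*3^( - 1)*5939^1*19727^(- 1 )*71537^1 = 1699432972/59181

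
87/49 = 87/49 = 1.78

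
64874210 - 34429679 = 30444531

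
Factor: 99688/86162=2^2* 17^1 * 67^( - 1)*643^( - 1 )*733^1 = 49844/43081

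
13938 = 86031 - 72093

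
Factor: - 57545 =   -  5^1*17^1*677^1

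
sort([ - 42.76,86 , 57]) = [-42.76,57, 86]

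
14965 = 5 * 2993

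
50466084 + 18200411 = 68666495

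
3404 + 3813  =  7217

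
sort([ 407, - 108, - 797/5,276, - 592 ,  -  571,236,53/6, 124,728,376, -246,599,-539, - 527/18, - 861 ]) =[-861, - 592, - 571, - 539, - 246, - 797/5 , - 108, - 527/18,53/6, 124, 236,276,376, 407,  599,728] 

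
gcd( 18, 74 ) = 2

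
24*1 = 24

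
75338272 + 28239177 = 103577449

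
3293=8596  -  5303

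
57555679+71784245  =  129339924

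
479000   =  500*958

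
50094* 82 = 4107708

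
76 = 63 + 13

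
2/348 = 1/174 =0.01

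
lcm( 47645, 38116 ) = 190580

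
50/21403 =50/21403 = 0.00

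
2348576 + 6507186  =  8855762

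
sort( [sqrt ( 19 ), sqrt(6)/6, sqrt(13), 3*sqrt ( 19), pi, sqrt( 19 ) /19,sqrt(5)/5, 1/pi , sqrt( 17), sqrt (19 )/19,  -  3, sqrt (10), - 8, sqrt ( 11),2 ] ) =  [-8,-3,sqrt(19 ) /19,sqrt( 19)/19, 1/pi, sqrt ( 6)/6, sqrt ( 5)/5,2, pi,  sqrt( 10) , sqrt( 11 ), sqrt( 13), sqrt (17),sqrt( 19), 3*sqrt ( 19 ) ]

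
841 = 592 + 249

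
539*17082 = 9207198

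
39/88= 39/88= 0.44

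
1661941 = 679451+982490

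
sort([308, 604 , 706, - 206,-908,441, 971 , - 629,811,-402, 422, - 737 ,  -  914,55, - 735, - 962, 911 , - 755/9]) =[ - 962 , - 914 ,-908 , - 737 , - 735, - 629 ,  -  402, - 206 , - 755/9 , 55,308,  422, 441, 604, 706,811,911, 971]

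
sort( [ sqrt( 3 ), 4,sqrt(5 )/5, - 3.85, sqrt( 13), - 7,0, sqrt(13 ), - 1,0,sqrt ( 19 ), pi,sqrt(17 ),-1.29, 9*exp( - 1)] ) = [  -  7,- 3.85, -1.29,-1,0, 0 , sqrt( 5)/5,sqrt( 3 ), pi, 9*exp(-1), sqrt (13),sqrt (13 ),4,sqrt(17 ), sqrt(19)]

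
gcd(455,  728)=91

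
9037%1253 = 266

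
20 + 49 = 69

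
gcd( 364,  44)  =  4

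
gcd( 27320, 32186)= 2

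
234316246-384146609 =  - 149830363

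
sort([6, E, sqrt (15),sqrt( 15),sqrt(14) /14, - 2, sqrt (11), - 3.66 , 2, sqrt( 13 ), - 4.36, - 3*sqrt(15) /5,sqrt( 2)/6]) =[ - 4.36, - 3.66, - 3*sqrt( 15) /5, - 2, sqrt ( 2)/6, sqrt( 14 ) /14, 2,E, sqrt ( 11), sqrt(13), sqrt (15 ) , sqrt(15 ),6 ] 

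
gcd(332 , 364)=4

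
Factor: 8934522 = 2^1*3^1*19^1 * 181^1*433^1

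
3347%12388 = 3347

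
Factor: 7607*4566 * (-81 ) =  - 2813418522 = - 2^1 * 3^5*761^1*7607^1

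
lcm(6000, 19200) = 96000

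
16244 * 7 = 113708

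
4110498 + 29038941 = 33149439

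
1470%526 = 418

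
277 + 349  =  626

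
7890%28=22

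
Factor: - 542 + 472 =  - 70 = -2^1*5^1*7^1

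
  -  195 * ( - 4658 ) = 908310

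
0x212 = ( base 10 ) 530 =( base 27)JH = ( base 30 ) HK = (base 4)20102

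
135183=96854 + 38329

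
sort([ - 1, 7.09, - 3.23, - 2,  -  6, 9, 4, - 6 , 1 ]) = [ - 6, - 6 , - 3.23,-2,- 1, 1, 4, 7.09, 9]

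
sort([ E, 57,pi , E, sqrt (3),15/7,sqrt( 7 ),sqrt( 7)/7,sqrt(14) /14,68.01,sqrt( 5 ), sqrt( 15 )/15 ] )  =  [sqrt(15)/15, sqrt ( 14 ) /14,sqrt(7)/7,sqrt( 3), 15/7 , sqrt( 5), sqrt( 7),  E,  E,pi,  57, 68.01]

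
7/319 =7/319= 0.02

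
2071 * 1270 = 2630170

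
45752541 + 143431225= 189183766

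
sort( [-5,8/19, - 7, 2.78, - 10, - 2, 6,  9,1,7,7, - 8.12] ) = [ -10, -8.12, - 7, -5, - 2, 8/19 , 1, 2.78, 6,7, 7,9]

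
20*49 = 980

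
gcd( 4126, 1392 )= 2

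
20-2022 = -2002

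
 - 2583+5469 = 2886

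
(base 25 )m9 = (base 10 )559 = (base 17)1ff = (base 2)1000101111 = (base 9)681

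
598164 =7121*84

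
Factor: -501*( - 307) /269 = 3^1*167^1*269^( - 1)*307^1 = 153807/269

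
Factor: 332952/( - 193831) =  - 2^3*3^1*11^(-1)*67^(- 1)*263^ ( - 1)*  13873^1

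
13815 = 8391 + 5424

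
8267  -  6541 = 1726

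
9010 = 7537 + 1473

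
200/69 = 2  +  62/69 =2.90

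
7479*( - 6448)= - 48224592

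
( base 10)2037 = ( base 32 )1VL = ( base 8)3765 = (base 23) 3jd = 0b11111110101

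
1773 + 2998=4771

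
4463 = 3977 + 486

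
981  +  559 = 1540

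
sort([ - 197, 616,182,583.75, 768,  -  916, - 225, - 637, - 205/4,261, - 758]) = [  -  916, - 758 ,-637, - 225, - 197, - 205/4, 182, 261,583.75, 616, 768 ] 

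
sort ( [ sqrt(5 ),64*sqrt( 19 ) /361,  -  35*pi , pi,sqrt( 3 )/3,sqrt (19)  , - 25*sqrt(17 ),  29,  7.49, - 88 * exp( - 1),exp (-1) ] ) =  [  -  35*pi,-25 * sqrt( 17 ), - 88*exp ( - 1),exp ( - 1 ),sqrt( 3)/3, 64*sqrt(19) /361,  sqrt( 5 ),pi , sqrt(19)  ,  7.49,29] 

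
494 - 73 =421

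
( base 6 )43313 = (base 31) 65S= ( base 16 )173D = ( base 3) 22011100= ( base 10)5949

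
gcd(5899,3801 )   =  1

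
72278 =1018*71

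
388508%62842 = 11456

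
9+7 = 16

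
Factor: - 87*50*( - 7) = 30450 = 2^1*3^1*5^2*7^1*29^1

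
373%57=31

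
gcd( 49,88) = 1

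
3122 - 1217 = 1905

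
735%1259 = 735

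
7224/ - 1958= - 3612/979 = -3.69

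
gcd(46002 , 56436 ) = 6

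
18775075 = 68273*275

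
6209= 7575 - 1366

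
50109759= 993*50463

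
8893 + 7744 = 16637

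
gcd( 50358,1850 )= 2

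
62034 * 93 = 5769162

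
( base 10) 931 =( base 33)S7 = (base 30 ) 111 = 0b1110100011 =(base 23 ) 1HB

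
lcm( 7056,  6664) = 119952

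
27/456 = 9/152   =  0.06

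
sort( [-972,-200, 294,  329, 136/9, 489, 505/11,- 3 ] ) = [ - 972, - 200,-3, 136/9, 505/11, 294, 329,489]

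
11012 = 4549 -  - 6463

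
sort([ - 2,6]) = [ - 2, 6]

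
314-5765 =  - 5451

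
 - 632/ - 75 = 632/75= 8.43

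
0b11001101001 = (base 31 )1LT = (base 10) 1641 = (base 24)2K9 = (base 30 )1OL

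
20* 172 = 3440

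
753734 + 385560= 1139294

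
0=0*987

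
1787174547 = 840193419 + 946981128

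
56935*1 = 56935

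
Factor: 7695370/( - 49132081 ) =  - 2^1*5^1*19^ (  -  1)*59^1*13043^1*2585899^(-1 )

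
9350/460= 935/46=20.33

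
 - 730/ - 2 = 365 + 0/1 = 365.00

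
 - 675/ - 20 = 135/4 = 33.75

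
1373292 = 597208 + 776084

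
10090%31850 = 10090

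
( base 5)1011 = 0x83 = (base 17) 7C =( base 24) 5B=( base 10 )131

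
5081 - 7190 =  - 2109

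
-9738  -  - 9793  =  55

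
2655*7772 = 20634660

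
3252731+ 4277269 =7530000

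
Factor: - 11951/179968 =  - 2^( - 8) * 17^1 = - 17/256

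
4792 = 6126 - 1334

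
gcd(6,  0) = 6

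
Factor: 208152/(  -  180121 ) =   -  2^3 * 3^2 * 7^2 * 59^1*281^( - 1)*641^(  -  1)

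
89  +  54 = 143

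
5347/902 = 5 + 837/902 = 5.93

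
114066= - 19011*( - 6) 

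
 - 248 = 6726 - 6974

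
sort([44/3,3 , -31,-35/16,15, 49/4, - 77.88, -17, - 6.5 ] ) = [-77.88,-31,-17, - 6.5, - 35/16,3 , 49/4,  44/3,15 ] 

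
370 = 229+141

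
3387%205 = 107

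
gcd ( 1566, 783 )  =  783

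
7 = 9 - 2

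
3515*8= 28120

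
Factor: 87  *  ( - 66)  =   - 5742 = - 2^1*3^2*11^1 * 29^1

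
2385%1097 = 191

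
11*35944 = 395384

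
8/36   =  2/9= 0.22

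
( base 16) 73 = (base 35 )3A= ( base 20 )5F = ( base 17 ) 6D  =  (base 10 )115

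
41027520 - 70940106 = -29912586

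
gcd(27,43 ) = 1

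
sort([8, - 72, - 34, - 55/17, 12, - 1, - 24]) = [ - 72, - 34, - 24, - 55/17, - 1, 8, 12]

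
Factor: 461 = 461^1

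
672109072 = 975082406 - 302973334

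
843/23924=843/23924 = 0.04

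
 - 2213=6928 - 9141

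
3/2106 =1/702 = 0.00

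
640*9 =5760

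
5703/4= 1425 + 3/4 = 1425.75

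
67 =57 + 10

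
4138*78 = 322764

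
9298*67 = 622966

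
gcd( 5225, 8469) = 1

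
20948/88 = 5237/22=238.05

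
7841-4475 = 3366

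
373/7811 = 373/7811 = 0.05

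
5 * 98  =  490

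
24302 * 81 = 1968462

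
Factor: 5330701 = 37^1*144073^1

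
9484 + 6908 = 16392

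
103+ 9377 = 9480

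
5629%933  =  31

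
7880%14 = 12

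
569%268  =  33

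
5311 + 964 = 6275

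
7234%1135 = 424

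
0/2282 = 0 = 0.00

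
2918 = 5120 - 2202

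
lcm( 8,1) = 8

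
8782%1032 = 526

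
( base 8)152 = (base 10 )106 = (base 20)56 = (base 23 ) 4E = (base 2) 1101010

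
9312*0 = 0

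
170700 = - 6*(-28450 )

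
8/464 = 1/58 = 0.02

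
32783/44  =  745 + 3/44  =  745.07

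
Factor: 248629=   109^1*2281^1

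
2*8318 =16636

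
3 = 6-3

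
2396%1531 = 865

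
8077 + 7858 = 15935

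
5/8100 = 1/1620 =0.00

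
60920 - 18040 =42880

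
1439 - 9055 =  - 7616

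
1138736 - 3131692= - 1992956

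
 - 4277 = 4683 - 8960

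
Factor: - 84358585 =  - 5^1*149^1 *113233^1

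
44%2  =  0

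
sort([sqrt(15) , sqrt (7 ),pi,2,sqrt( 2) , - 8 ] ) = [-8,sqrt( 2 ),2, sqrt(7 ), pi, sqrt ( 15)]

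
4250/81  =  52 + 38/81 = 52.47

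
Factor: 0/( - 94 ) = 0^1  =  0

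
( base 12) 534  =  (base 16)2f8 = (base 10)760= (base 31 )og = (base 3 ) 1001011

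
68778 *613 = 42160914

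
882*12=10584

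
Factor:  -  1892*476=  -  900592 = - 2^4*7^1*11^1*17^1*43^1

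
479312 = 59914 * 8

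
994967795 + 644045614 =1639013409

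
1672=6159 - 4487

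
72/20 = 3 + 3/5= 3.60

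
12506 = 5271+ 7235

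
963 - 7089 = -6126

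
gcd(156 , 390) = 78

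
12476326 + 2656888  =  15133214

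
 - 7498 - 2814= - 10312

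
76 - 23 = 53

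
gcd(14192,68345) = 1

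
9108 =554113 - 545005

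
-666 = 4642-5308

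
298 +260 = 558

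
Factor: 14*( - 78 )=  - 2^2*3^1*7^1*13^1 = - 1092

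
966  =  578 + 388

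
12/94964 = 3/23741  =  0.00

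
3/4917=1/1639 = 0.00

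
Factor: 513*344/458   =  2^2*3^3  *19^1*43^1 * 229^( - 1)=88236/229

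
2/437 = 2/437 = 0.00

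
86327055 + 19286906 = 105613961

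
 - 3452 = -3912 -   -  460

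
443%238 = 205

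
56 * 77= 4312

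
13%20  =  13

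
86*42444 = 3650184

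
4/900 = 1/225=0.00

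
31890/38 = 15945/19 = 839.21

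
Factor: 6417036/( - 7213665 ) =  - 2^2*3^2*5^(-1)*59417^1*480911^(-1) = - 2139012/2404555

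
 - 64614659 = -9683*6673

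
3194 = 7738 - 4544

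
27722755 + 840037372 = 867760127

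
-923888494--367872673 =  - 556015821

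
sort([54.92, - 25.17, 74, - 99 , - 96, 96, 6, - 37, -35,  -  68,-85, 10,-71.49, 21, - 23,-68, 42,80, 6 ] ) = [ - 99,-96,  -  85, - 71.49, - 68, - 68,-37, - 35,  -  25.17, -23 , 6, 6, 10,21, 42,54.92, 74, 80, 96 ] 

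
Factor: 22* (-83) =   -  1826 = - 2^1  *  11^1  *  83^1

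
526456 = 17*30968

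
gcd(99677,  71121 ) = 1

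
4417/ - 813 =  - 6+461/813 = - 5.43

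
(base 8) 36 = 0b11110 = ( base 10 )30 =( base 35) u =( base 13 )24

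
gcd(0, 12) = 12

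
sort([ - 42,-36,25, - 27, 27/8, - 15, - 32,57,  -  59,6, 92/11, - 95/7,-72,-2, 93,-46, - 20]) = [-72,  -  59, - 46, - 42, - 36,-32,-27, - 20, - 15,  -  95/7, - 2,27/8, 6,92/11,25,57,  93 ] 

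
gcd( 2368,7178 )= 74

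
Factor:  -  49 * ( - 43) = 2107  =  7^2*43^1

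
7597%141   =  124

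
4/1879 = 4/1879 = 0.00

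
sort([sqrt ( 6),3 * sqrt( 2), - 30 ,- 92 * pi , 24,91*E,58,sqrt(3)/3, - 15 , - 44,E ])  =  [-92*pi, - 44, - 30, -15, sqrt( 3)/3, sqrt( 6),  E,3*sqrt ( 2), 24,58,91*E ]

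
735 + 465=1200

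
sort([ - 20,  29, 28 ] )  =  [ - 20,28,29] 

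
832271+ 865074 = 1697345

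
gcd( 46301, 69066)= 1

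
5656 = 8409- 2753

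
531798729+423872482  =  955671211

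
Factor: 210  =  2^1*3^1*5^1*7^1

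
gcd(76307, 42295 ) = 11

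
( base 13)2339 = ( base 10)4949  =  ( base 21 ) b4e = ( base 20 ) c79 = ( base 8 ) 11525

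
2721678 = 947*2874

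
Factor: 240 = 2^4*3^1*5^1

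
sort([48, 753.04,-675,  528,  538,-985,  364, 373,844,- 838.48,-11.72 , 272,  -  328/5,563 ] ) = [ - 985,  -  838.48, - 675, -328/5, -11.72  ,  48,272,  364,373,528, 538,563,753.04,844]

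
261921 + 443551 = 705472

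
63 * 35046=2207898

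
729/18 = 81/2 = 40.50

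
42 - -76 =118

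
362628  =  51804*7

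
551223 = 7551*73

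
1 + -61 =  - 60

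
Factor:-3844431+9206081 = 5361650  =  2^1* 5^2*7^1*15319^1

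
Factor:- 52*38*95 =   -  187720 =- 2^3*5^1*13^1*19^2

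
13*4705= 61165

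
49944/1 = 49944 = 49944.00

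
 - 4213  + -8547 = -12760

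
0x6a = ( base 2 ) 1101010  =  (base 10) 106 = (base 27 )3P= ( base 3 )10221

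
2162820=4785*452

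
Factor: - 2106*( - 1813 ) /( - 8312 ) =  - 2^( - 2)* 3^4*7^2 *13^1*37^1 * 1039^( - 1)=   - 1909089/4156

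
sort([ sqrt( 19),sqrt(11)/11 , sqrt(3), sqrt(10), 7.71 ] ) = [ sqrt(11 ) /11,sqrt( 3),sqrt( 10 ),sqrt(19),7.71]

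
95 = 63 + 32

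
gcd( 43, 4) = 1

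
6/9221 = 6/9221 = 0.00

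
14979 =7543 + 7436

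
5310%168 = 102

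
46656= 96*486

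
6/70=3/35 = 0.09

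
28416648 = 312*91079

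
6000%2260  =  1480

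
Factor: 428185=5^1*29^1*2953^1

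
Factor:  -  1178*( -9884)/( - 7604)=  - 2^1*7^1 * 19^1*31^1*353^1 *1901^(  -  1) = - 2910838/1901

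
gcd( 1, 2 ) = 1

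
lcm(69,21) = 483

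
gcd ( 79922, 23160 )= 2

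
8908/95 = 8908/95 = 93.77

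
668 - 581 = 87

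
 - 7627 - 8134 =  - 15761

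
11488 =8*1436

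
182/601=182/601 = 0.30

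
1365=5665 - 4300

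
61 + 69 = 130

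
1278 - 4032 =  - 2754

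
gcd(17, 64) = 1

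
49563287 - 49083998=479289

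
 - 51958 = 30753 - 82711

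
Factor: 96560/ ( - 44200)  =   - 142/65 = - 2^1*5^( - 1)*13^( - 1)*71^1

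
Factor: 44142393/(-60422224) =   -  2^(-4)*3^1 * 31^(-1)*43^(- 1) * 367^1 * 2833^( - 1)* 40093^1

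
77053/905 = 77053/905  =  85.14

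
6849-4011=2838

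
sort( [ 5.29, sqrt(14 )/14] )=[ sqrt( 14 ) /14, 5.29]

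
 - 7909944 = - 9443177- - 1533233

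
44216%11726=9038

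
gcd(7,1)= 1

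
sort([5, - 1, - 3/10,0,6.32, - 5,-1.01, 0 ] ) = [ - 5, - 1.01, - 1,-3/10,0, 0 , 5, 6.32]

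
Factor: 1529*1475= 2255275 = 5^2*11^1*59^1*139^1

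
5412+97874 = 103286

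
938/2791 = 938/2791 = 0.34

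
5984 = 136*44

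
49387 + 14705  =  64092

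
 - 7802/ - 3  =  2600 + 2/3 =2600.67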